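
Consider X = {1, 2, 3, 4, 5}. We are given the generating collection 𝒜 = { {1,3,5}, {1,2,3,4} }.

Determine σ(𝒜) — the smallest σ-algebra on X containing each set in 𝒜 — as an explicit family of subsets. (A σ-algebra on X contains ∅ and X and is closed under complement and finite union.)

Answer: σ(𝒜) = { {}, {5}, {1,3}, {2,4}, {1,3,5}, {2,4,5}, {1,2,3,4}, X }

Trace:
Begin from { {}, {1,3,5}, {1,2,3,4}, X } (that is, 𝒜 plus ∅ and X).
Step 1. New:
  {5}  = {1,2,3,4}ᶜ
  {2,4}  = {1,3,5}ᶜ
  (now 6)
Step 2 (1 new):
  {2,4,5}  = {2,4} ∪ {5}
  (now 7)
Step 3: 1 new —
  {1,3}  = {2,4,5}ᶜ
  (now 8)
Step 4: closed — nothing new.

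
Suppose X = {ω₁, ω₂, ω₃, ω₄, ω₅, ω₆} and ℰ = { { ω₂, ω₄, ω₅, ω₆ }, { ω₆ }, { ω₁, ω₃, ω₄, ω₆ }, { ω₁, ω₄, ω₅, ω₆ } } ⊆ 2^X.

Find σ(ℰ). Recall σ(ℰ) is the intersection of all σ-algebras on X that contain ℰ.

Seed the family with ℰ together with ∅ and X: { {}, { ω₆ }, { ω₁, ω₃, ω₄, ω₆ }, { ω₁, ω₄, ω₅, ω₆ }, { ω₂, ω₄, ω₅, ω₆ }, X }.
Round 1: 6 new —
  { ω₁, ω₃ }  = complement { ω₂, ω₄, ω₅, ω₆ }
  { ω₂, ω₃ }  = complement { ω₁, ω₄, ω₅, ω₆ }
  { ω₂, ω₅ }  = complement { ω₁, ω₃, ω₄, ω₆ }
  { ω₁, ω₂, ω₃, ω₄, ω₅ }  = complement { ω₆ }
  { ω₁, ω₂, ω₄, ω₅, ω₆ }  = { ω₂, ω₄, ω₅, ω₆ } ∪ { ω₁, ω₄, ω₅, ω₆ }
  { ω₁, ω₃, ω₄, ω₅, ω₆ }  = { ω₁, ω₃, ω₄, ω₆ } ∪ { ω₁, ω₄, ω₅, ω₆ }
  |family| = 12
Round 2 adds 10:
  { ω₂ }  = complement { ω₁, ω₃, ω₄, ω₅, ω₆ }
  { ω₃ }  = complement { ω₁, ω₂, ω₄, ω₅, ω₆ }
  { ω₁, ω₂, ω₃ }  = { ω₂, ω₃ } ∪ { ω₁, ω₃ }
  { ω₁, ω₃, ω₆ }  = { ω₆ } ∪ { ω₁, ω₃ }
  { ω₂, ω₃, ω₅ }  = { ω₂, ω₅ } ∪ { ω₂, ω₃ }
  { ω₂, ω₃, ω₆ }  = { ω₆ } ∪ { ω₂, ω₃ }
  { ω₂, ω₅, ω₆ }  = { ω₂, ω₅ } ∪ { ω₆ }
  { ω₁, ω₂, ω₃, ω₅ }  = { ω₂, ω₅ } ∪ { ω₁, ω₃ }
  { ω₁, ω₂, ω₃, ω₄, ω₆ }  = { ω₂, ω₃ } ∪ { ω₁, ω₃, ω₄, ω₆ }
  { ω₂, ω₃, ω₄, ω₅, ω₆ }  = { ω₂, ω₄, ω₅, ω₆ } ∪ { ω₂, ω₃ }
  |family| = 22
Round 3. New:
  { ω₁ }  = complement { ω₂, ω₃, ω₄, ω₅, ω₆ }
  { ω₅ }  = complement { ω₁, ω₂, ω₃, ω₄, ω₆ }
  { ω₂, ω₆ }  = { ω₂ } ∪ { ω₆ }
  { ω₃, ω₆ }  = { ω₆ } ∪ { ω₃ }
  { ω₄, ω₆ }  = complement { ω₁, ω₂, ω₃, ω₅ }
  { ω₁, ω₃, ω₄ }  = complement { ω₂, ω₅, ω₆ }
  { ω₁, ω₄, ω₅ }  = complement { ω₂, ω₃, ω₆ }
  { ω₁, ω₄, ω₆ }  = complement { ω₂, ω₃, ω₅ }
  { ω₂, ω₄, ω₅ }  = complement { ω₁, ω₃, ω₆ }
  { ω₄, ω₅, ω₆ }  = complement { ω₁, ω₂, ω₃ }
  { ω₁, ω₂, ω₃, ω₆ }  = { ω₁, ω₃, ω₆ } ∪ { ω₂ }
  { ω₂, ω₃, ω₅, ω₆ }  = { ω₂, ω₅ } ∪ { ω₂, ω₃, ω₆ }
  { ω₁, ω₂, ω₃, ω₅, ω₆ }  = { ω₂, ω₅ } ∪ { ω₁, ω₃, ω₆ }
  |family| = 35
Round 4: 23 new —
  { ω₄ }  = complement { ω₁, ω₂, ω₃, ω₅, ω₆ }
  { ω₁, ω₂ }  = { ω₂ } ∪ { ω₁ }
  { ω₁, ω₄ }  = complement { ω₂, ω₃, ω₅, ω₆ }
  { ω₁, ω₅ }  = { ω₅ } ∪ { ω₁ }
  { ω₁, ω₆ }  = { ω₆ } ∪ { ω₁ }
  { ω₃, ω₅ }  = { ω₅ } ∪ { ω₃ }
  { ω₄, ω₅ }  = complement { ω₁, ω₂, ω₃, ω₆ }
  { ω₅, ω₆ }  = { ω₆ } ∪ { ω₅ }
  { ω₁, ω₂, ω₅ }  = { ω₂, ω₅ } ∪ { ω₁ }
  { ω₁, ω₂, ω₆ }  = { ω₂, ω₆ } ∪ { ω₁ }
  { ω₁, ω₃, ω₅ }  = { ω₅ } ∪ { ω₁, ω₃ }
  { ω₂, ω₄, ω₆ }  = { ω₂ } ∪ { ω₄, ω₆ }
  { ω₃, ω₄, ω₆ }  = { ω₃ } ∪ { ω₄, ω₆ }
  { ω₃, ω₅, ω₆ }  = { ω₅ } ∪ { ω₃, ω₆ }
  { ω₁, ω₂, ω₃, ω₄ }  = { ω₁, ω₂, ω₃ } ∪ { ω₁, ω₃, ω₄ }
  { ω₁, ω₂, ω₄, ω₅ }  = complement { ω₃, ω₆ }
  { ω₁, ω₂, ω₄, ω₆ }  = { ω₂ } ∪ { ω₁, ω₄, ω₆ }
  { ω₁, ω₂, ω₅, ω₆ }  = { ω₂, ω₅, ω₆ } ∪ { ω₁ }
  { ω₁, ω₃, ω₄, ω₅ }  = complement { ω₂, ω₆ }
  { ω₁, ω₃, ω₅, ω₆ }  = { ω₁, ω₃, ω₆ } ∪ { ω₅ }
  { ω₂, ω₃, ω₄, ω₅ }  = { ω₃ } ∪ { ω₂, ω₄, ω₅ }
  { ω₂, ω₃, ω₄, ω₆ }  = { ω₂, ω₃, ω₆ } ∪ { ω₄, ω₆ }
  { ω₃, ω₄, ω₅, ω₆ }  = { ω₃ } ∪ { ω₄, ω₅, ω₆ }
  |family| = 58
Round 5. New:
  { ω₂, ω₄ }  = complement { ω₁, ω₃, ω₅, ω₆ }
  { ω₃, ω₄ }  = complement { ω₁, ω₂, ω₅, ω₆ }
  { ω₁, ω₂, ω₄ }  = complement { ω₃, ω₅, ω₆ }
  { ω₁, ω₅, ω₆ }  = { ω₅, ω₆ } ∪ { ω₁, ω₆ }
  { ω₂, ω₃, ω₄ }  = { ω₂, ω₃ } ∪ { ω₄ }
  { ω₃, ω₄, ω₅ }  = complement { ω₁, ω₂, ω₆ }
  |family| = 64
Round 6: stable.

Hence σ(ℰ) has 64 members: { {}, { ω₁ }, { ω₂ }, { ω₃ }, { ω₄ }, { ω₅ }, { ω₆ }, { ω₁, ω₂ }, { ω₁, ω₃ }, { ω₁, ω₄ }, { ω₁, ω₅ }, { ω₁, ω₆ }, { ω₂, ω₃ }, { ω₂, ω₄ }, { ω₂, ω₅ }, { ω₂, ω₆ }, { ω₃, ω₄ }, { ω₃, ω₅ }, { ω₃, ω₆ }, { ω₄, ω₅ }, { ω₄, ω₆ }, { ω₅, ω₆ }, { ω₁, ω₂, ω₃ }, { ω₁, ω₂, ω₄ }, { ω₁, ω₂, ω₅ }, { ω₁, ω₂, ω₆ }, { ω₁, ω₃, ω₄ }, { ω₁, ω₃, ω₅ }, { ω₁, ω₃, ω₆ }, { ω₁, ω₄, ω₅ }, { ω₁, ω₄, ω₆ }, { ω₁, ω₅, ω₆ }, { ω₂, ω₃, ω₄ }, { ω₂, ω₃, ω₅ }, { ω₂, ω₃, ω₆ }, { ω₂, ω₄, ω₅ }, { ω₂, ω₄, ω₆ }, { ω₂, ω₅, ω₆ }, { ω₃, ω₄, ω₅ }, { ω₃, ω₄, ω₆ }, { ω₃, ω₅, ω₆ }, { ω₄, ω₅, ω₆ }, { ω₁, ω₂, ω₃, ω₄ }, { ω₁, ω₂, ω₃, ω₅ }, { ω₁, ω₂, ω₃, ω₆ }, { ω₁, ω₂, ω₄, ω₅ }, { ω₁, ω₂, ω₄, ω₆ }, { ω₁, ω₂, ω₅, ω₆ }, { ω₁, ω₃, ω₄, ω₅ }, { ω₁, ω₃, ω₄, ω₆ }, { ω₁, ω₃, ω₅, ω₆ }, { ω₁, ω₄, ω₅, ω₆ }, { ω₂, ω₃, ω₄, ω₅ }, { ω₂, ω₃, ω₄, ω₆ }, { ω₂, ω₃, ω₅, ω₆ }, { ω₂, ω₄, ω₅, ω₆ }, { ω₃, ω₄, ω₅, ω₆ }, { ω₁, ω₂, ω₃, ω₄, ω₅ }, { ω₁, ω₂, ω₃, ω₄, ω₆ }, { ω₁, ω₂, ω₃, ω₅, ω₆ }, { ω₁, ω₂, ω₄, ω₅, ω₆ }, { ω₁, ω₃, ω₄, ω₅, ω₆ }, { ω₂, ω₃, ω₄, ω₅, ω₆ }, X }.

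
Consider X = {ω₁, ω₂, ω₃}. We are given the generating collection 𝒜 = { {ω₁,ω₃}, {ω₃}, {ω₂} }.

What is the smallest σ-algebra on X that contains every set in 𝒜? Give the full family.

σ(𝒜) = { {}, {ω₁}, {ω₂}, {ω₃}, {ω₁,ω₂}, {ω₁,ω₃}, {ω₂,ω₃}, X }

Derivation:
Seed the family with 𝒜 together with ∅ and X: { {}, {ω₂}, {ω₃}, {ω₁,ω₃}, X }.
Pass 1 adds 2:
  {ω₁,ω₂}  = {ω₃}ᶜ
  {ω₂,ω₃}  = {ω₃} ∪ {ω₂}
  — 7 sets.
Pass 2 (1 new):
  {ω₁}  = {ω₂,ω₃}ᶜ
  — 8 sets.
Pass 3 adds nothing — fixpoint reached.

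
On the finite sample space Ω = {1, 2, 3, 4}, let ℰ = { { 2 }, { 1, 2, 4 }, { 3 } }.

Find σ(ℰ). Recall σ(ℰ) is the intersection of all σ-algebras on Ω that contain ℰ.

|σ(ℰ)| = 8.  σ(ℰ) = { {}, { 2 }, { 3 }, { 1, 4 }, { 2, 3 }, { 1, 2, 4 }, { 1, 3, 4 }, Ω }

Derivation:
Seed the family with ℰ together with ∅ and Ω: { {}, { 2 }, { 3 }, { 1, 2, 4 }, Ω }.
Step 1: 2 new —
  { 2, 3 }  = { 3 } ∪ { 2 }
  { 1, 3, 4 }  = ᶜ of { 2 }
  [7 total]
Step 2 adds 1:
  { 1, 4 }  = ᶜ of { 2, 3 }
  [8 total]
Step 3: already closed under ᶜ and ∪.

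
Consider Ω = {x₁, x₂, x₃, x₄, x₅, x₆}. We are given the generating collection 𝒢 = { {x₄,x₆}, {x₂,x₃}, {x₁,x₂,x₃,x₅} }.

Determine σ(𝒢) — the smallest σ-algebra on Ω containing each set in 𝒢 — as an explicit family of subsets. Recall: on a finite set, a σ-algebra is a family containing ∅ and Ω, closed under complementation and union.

|σ(𝒢)| = 8.  σ(𝒢) = { {}, {x₁,x₅}, {x₂,x₃}, {x₄,x₆}, {x₁,x₂,x₃,x₅}, {x₁,x₄,x₅,x₆}, {x₂,x₃,x₄,x₆}, Ω }

Check:
Initial family (5 sets): { {}, {x₂,x₃}, {x₄,x₆}, {x₁,x₂,x₃,x₅}, Ω }.
Step 1. New:
  {x₁,x₄,x₅,x₆}  = Ω∖{x₂,x₃}
  {x₂,x₃,x₄,x₆}  = {x₂,x₃} ∪ {x₄,x₆}
  — 7 sets.
Step 2 (1 new):
  {x₁,x₅}  = Ω∖{x₂,x₃,x₄,x₆}
  — 8 sets.
Step 3: no new sets; the family is a σ-algebra.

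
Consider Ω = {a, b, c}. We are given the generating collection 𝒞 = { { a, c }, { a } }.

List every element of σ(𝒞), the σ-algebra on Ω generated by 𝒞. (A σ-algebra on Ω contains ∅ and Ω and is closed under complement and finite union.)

σ(𝒞) = { {  }, { a }, { b }, { c }, { a, b }, { a, c }, { b, c }, Ω }

Check:
Begin from { {  }, { a }, { a, c }, Ω } (that is, 𝒞 plus ∅ and Ω).
Pass 1 (2 new):
  { b }  = { a, c }ᶜ
  { b, c }  = { a }ᶜ
  |family| = 6
Pass 2 (1 new):
  { a, b }  = { b } ∪ { a }
  |family| = 7
Pass 3: +1 →
  { c }  = { a, b }ᶜ
  |family| = 8
Pass 4: closed — nothing new.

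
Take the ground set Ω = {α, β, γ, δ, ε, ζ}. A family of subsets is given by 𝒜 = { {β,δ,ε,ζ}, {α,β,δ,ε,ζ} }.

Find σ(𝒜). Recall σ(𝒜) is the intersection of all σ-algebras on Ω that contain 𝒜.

σ(𝒜) (8 sets): { ∅, {α}, {γ}, {α,γ}, {β,δ,ε,ζ}, {α,β,δ,ε,ζ}, {β,γ,δ,ε,ζ}, Ω }

Derivation:
Initial family (4 sets): { ∅, {β,δ,ε,ζ}, {α,β,δ,ε,ζ}, Ω }.
Step 1 (2 new):
  {γ}  = Ω∖{α,β,δ,ε,ζ}
  {α,γ}  = Ω∖{β,δ,ε,ζ}
  — 6 sets.
Step 2: +1 →
  {β,γ,δ,ε,ζ}  = {γ} ∪ {β,δ,ε,ζ}
  — 7 sets.
Step 3: +1 →
  {α}  = Ω∖{β,γ,δ,ε,ζ}
  — 8 sets.
After Step 4 the family is unchanged; done.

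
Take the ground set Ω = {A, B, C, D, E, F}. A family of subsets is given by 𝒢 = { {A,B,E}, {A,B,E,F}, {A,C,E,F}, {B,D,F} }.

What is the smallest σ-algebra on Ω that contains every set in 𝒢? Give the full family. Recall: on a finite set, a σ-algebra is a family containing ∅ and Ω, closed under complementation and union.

σ(𝒢) (32 sets): { {}, {B}, {C}, {D}, {F}, {A,E}, {B,C}, {B,D}, {B,F}, {C,D}, {C,F}, {D,F}, {A,B,E}, {A,C,E}, {A,D,E}, {A,E,F}, {B,C,D}, {B,C,F}, {B,D,F}, {C,D,F}, {A,B,C,E}, {A,B,D,E}, {A,B,E,F}, {A,C,D,E}, {A,C,E,F}, {A,D,E,F}, {B,C,D,F}, {A,B,C,D,E}, {A,B,C,E,F}, {A,B,D,E,F}, {A,C,D,E,F}, Ω }

Trace:
Begin from { {}, {A,B,E}, {B,D,F}, {A,B,E,F}, {A,C,E,F}, Ω } (that is, 𝒢 plus ∅ and Ω).
Round 1 (6 new):
  {B,D}  = complement {A,C,E,F}
  {C,D}  = complement {A,B,E,F}
  {A,C,E}  = complement {B,D,F}
  {C,D,F}  = complement {A,B,E}
  {A,B,C,E,F}  = {A,C,E,F} ∪ {A,B,E}
  {A,B,D,E,F}  = {B,D,F} ∪ {A,B,E}
  (now 12)
Round 2 (9 new):
  {C}  = complement {A,B,D,E,F}
  {D}  = complement {A,B,C,E,F}
  {B,C,D}  = {C,D} ∪ {B,D}
  {A,B,C,E}  = {A,C,E} ∪ {A,B,E}
  {A,B,D,E}  = {A,B,E} ∪ {B,D}
  {A,C,D,E}  = {C,D} ∪ {A,C,E}
  {B,C,D,F}  = {B,D,F} ∪ {C,D}
  {A,B,C,D,E}  = {C,D} ∪ {A,B,E}
  {A,C,D,E,F}  = {A,C,E,F} ∪ {C,D}
  (now 21)
Round 3: 7 new —
  {B}  = complement {A,C,D,E,F}
  {F}  = complement {A,B,C,D,E}
  {A,E}  = complement {B,C,D,F}
  {B,F}  = complement {A,C,D,E}
  {C,F}  = complement {A,B,D,E}
  {D,F}  = complement {A,B,C,E}
  {A,E,F}  = complement {B,C,D}
  (now 28)
Round 4 adds 4:
  {B,C}  = {B} ∪ {C}
  {A,D,E}  = {A,E} ∪ {D}
  {B,C,F}  = {B} ∪ {C,F}
  {A,D,E,F}  = {A,E,F} ∪ {D}
  (now 32)
After Round 5 the family is unchanged; done.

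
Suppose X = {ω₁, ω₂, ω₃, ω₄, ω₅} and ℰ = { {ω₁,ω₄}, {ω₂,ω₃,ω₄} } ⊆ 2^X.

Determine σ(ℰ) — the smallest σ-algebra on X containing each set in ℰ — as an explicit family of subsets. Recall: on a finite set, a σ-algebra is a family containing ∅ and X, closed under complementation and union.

Begin from { {}, {ω₁,ω₄}, {ω₂,ω₃,ω₄}, X } (that is, ℰ plus ∅ and X).
Iteration 1 adds 3:
  {ω₁,ω₅}  = {ω₂,ω₃,ω₄}ᶜ
  {ω₂,ω₃,ω₅}  = {ω₁,ω₄}ᶜ
  {ω₁,ω₂,ω₃,ω₄}  = {ω₂,ω₃,ω₄} ∪ {ω₁,ω₄}
  (now 7)
Iteration 2: +4 →
  {ω₅}  = {ω₁,ω₂,ω₃,ω₄}ᶜ
  {ω₁,ω₄,ω₅}  = {ω₁,ω₄} ∪ {ω₁,ω₅}
  {ω₁,ω₂,ω₃,ω₅}  = {ω₂,ω₃,ω₅} ∪ {ω₁,ω₅}
  {ω₂,ω₃,ω₄,ω₅}  = {ω₂,ω₃,ω₅} ∪ {ω₂,ω₃,ω₄}
  (now 11)
Iteration 3: 3 new —
  {ω₁}  = {ω₂,ω₃,ω₄,ω₅}ᶜ
  {ω₄}  = {ω₁,ω₂,ω₃,ω₅}ᶜ
  {ω₂,ω₃}  = {ω₁,ω₄,ω₅}ᶜ
  (now 14)
Iteration 4 adds 2:
  {ω₄,ω₅}  = {ω₄} ∪ {ω₅}
  {ω₁,ω₂,ω₃}  = {ω₂,ω₃} ∪ {ω₁}
  (now 16)
After Iteration 5 the family is unchanged; done.

Therefore σ(ℰ) = { {}, {ω₁}, {ω₄}, {ω₅}, {ω₁,ω₄}, {ω₁,ω₅}, {ω₂,ω₃}, {ω₄,ω₅}, {ω₁,ω₂,ω₃}, {ω₁,ω₄,ω₅}, {ω₂,ω₃,ω₄}, {ω₂,ω₃,ω₅}, {ω₁,ω₂,ω₃,ω₄}, {ω₁,ω₂,ω₃,ω₅}, {ω₂,ω₃,ω₄,ω₅}, X } (|σ(ℰ)| = 16).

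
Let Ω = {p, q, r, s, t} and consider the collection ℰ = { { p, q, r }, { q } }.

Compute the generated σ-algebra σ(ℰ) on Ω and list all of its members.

Start: ℰ ∪ {∅, Ω} = { {  }, { q }, { p, q, r }, Ω }.
Pass 1. New:
  { s, t }  = Ω∖{ p, q, r }
  { p, r, s, t }  = Ω∖{ q }
  |family| = 6
Pass 2. New:
  { q, s, t }  = { s, t } ∪ { q }
  |family| = 7
Pass 3 (1 new):
  { p, r }  = Ω∖{ q, s, t }
  |family| = 8
Pass 4 adds nothing — fixpoint reached.

Therefore σ(ℰ) = { {  }, { q }, { p, r }, { s, t }, { p, q, r }, { q, s, t }, { p, r, s, t }, Ω } (|σ(ℰ)| = 8).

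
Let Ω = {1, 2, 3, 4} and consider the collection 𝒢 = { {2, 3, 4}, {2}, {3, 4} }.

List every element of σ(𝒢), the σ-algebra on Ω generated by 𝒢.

Begin from { {}, {2}, {3, 4}, {2, 3, 4}, Ω } (that is, 𝒢 plus ∅ and Ω).
Step 1 (3 new):
  {1}  = complement {2, 3, 4}
  {1, 2}  = complement {3, 4}
  {1, 3, 4}  = complement {2}
  |family| = 8
Step 2 adds nothing — fixpoint reached.

Therefore σ(𝒢) = { {}, {1}, {2}, {1, 2}, {3, 4}, {1, 3, 4}, {2, 3, 4}, Ω } (|σ(𝒢)| = 8).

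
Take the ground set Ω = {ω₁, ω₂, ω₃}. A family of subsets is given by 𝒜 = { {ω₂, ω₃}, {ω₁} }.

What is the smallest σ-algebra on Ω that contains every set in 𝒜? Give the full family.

Start: 𝒜 ∪ {∅, Ω} = { ∅, {ω₁}, {ω₂, ω₃}, Ω }.
Pass 1: stable.

Therefore σ(𝒜) = { ∅, {ω₁}, {ω₂, ω₃}, Ω } (|σ(𝒜)| = 4).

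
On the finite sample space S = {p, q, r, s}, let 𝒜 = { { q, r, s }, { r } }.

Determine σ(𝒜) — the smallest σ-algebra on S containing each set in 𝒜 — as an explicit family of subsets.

Begin from { ∅, { r }, { q, r, s }, S } (that is, 𝒜 plus ∅ and S).
Round 1 (2 new):
  { p }  = complement { q, r, s }
  { p, q, s }  = complement { r }
  [6 total]
Round 2: +1 →
  { p, r }  = { r } ∪ { p }
  [7 total]
Round 3 (1 new):
  { q, s }  = complement { p, r }
  [8 total]
Round 4: no new sets; the family is a σ-algebra.

Hence σ(𝒜) has 8 members: { ∅, { p }, { r }, { p, r }, { q, s }, { p, q, s }, { q, r, s }, S }.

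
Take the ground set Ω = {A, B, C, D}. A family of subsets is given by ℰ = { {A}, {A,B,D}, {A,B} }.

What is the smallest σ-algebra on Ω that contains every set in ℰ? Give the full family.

Initial family (5 sets): { {}, {A}, {A,B}, {A,B,D}, Ω }.
Step 1: 3 new —
  {C}  = Ω∖{A,B,D}
  {C,D}  = Ω∖{A,B}
  {B,C,D}  = Ω∖{A}
  [8 total]
Step 2 (3 new):
  {A,C}  = {C} ∪ {A}
  {A,B,C}  = {C} ∪ {A,B}
  {A,C,D}  = {C,D} ∪ {A}
  [11 total]
Step 3: +3 →
  {B}  = Ω∖{A,C,D}
  {D}  = Ω∖{A,B,C}
  {B,D}  = Ω∖{A,C}
  [14 total]
Step 4: 2 new —
  {A,D}  = {D} ∪ {A}
  {B,C}  = {C} ∪ {B}
  [16 total]
Step 5 adds nothing — fixpoint reached.

Therefore σ(ℰ) = { {}, {A}, {B}, {C}, {D}, {A,B}, {A,C}, {A,D}, {B,C}, {B,D}, {C,D}, {A,B,C}, {A,B,D}, {A,C,D}, {B,C,D}, Ω } (|σ(ℰ)| = 16).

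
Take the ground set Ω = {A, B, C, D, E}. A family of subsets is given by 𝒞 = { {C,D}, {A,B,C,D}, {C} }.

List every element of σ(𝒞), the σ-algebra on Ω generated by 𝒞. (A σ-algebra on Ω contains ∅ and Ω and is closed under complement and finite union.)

σ(𝒞) = { {}, {C}, {D}, {E}, {A,B}, {C,D}, {C,E}, {D,E}, {A,B,C}, {A,B,D}, {A,B,E}, {C,D,E}, {A,B,C,D}, {A,B,C,E}, {A,B,D,E}, Ω }

Working:
Start: 𝒞 ∪ {∅, Ω} = { {}, {C}, {C,D}, {A,B,C,D}, Ω }.
Round 1. New:
  {E}  = Ω∖{A,B,C,D}
  {A,B,E}  = Ω∖{C,D}
  {A,B,D,E}  = Ω∖{C}
Round 2 adds 3:
  {C,E}  = {C} ∪ {E}
  {C,D,E}  = {C,D} ∪ {E}
  {A,B,C,E}  = {C} ∪ {A,B,E}
Round 3 adds 3:
  {D}  = Ω∖{A,B,C,E}
  {A,B}  = Ω∖{C,D,E}
  {A,B,D}  = Ω∖{C,E}
Round 4: +2 →
  {D,E}  = {D} ∪ {E}
  {A,B,C}  = {C} ∪ {A,B}
After Round 5 the family is unchanged; done.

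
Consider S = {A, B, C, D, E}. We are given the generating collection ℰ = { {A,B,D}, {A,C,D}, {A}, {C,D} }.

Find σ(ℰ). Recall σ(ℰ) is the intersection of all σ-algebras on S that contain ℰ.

Seed the family with ℰ together with ∅ and S: { {}, {A}, {C,D}, {A,B,D}, {A,C,D}, S }.
Pass 1. New:
  {B,E}  = {A,C,D}ᶜ
  {C,E}  = {A,B,D}ᶜ
  {A,B,E}  = {C,D}ᶜ
  {A,B,C,D}  = {A,C,D} ∪ {A,B,D}
  {B,C,D,E}  = {A}ᶜ
  |family| = 11
Pass 2 adds 7:
  {E}  = {A,B,C,D}ᶜ
  {A,C,E}  = {C,E} ∪ {A}
  {B,C,E}  = {B,E} ∪ {C,E}
  {C,D,E}  = {C,D} ∪ {C,E}
  {A,B,C,E}  = {A,B,E} ∪ {C,E}
  {A,B,D,E}  = {B,E} ∪ {A,B,D}
  {A,C,D,E}  = {A,C,D} ∪ {C,E}
  |family| = 18
Pass 3. New:
  {B}  = {A,C,D,E}ᶜ
  {C}  = {A,B,D,E}ᶜ
  {D}  = {A,B,C,E}ᶜ
  {A,B}  = {C,D,E}ᶜ
  {A,D}  = {B,C,E}ᶜ
  {A,E}  = {E} ∪ {A}
  {B,D}  = {A,C,E}ᶜ
  |family| = 25
Pass 4: 7 new —
  {A,C}  = {C} ∪ {A}
  {B,C}  = {B} ∪ {C}
  {D,E}  = {E} ∪ {D}
  {A,B,C}  = {A,B} ∪ {C}
  {A,D,E}  = {E} ∪ {A,D}
  {B,C,D}  = {A,E}ᶜ
  {B,D,E}  = {B,E} ∪ {D}
  |family| = 32
Pass 5: no new sets; the family is a σ-algebra.

|σ(ℰ)| = 32.  σ(ℰ) = { {}, {A}, {B}, {C}, {D}, {E}, {A,B}, {A,C}, {A,D}, {A,E}, {B,C}, {B,D}, {B,E}, {C,D}, {C,E}, {D,E}, {A,B,C}, {A,B,D}, {A,B,E}, {A,C,D}, {A,C,E}, {A,D,E}, {B,C,D}, {B,C,E}, {B,D,E}, {C,D,E}, {A,B,C,D}, {A,B,C,E}, {A,B,D,E}, {A,C,D,E}, {B,C,D,E}, S }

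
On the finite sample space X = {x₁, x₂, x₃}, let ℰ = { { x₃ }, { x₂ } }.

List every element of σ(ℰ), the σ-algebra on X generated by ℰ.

Answer: σ(ℰ) = { {  }, { x₁ }, { x₂ }, { x₃ }, { x₁, x₂ }, { x₁, x₃ }, { x₂, x₃ }, X }

Derivation:
Begin from { {  }, { x₂ }, { x₃ }, X } (that is, ℰ plus ∅ and X).
Step 1: 3 new —
  { x₁, x₂ }  = { x₃ }ᶜ
  { x₁, x₃ }  = { x₂ }ᶜ
  { x₂, x₃ }  = { x₃ } ∪ { x₂ }
  — 7 sets.
Step 2. New:
  { x₁ }  = { x₂, x₃ }ᶜ
  — 8 sets.
Step 3 adds nothing — fixpoint reached.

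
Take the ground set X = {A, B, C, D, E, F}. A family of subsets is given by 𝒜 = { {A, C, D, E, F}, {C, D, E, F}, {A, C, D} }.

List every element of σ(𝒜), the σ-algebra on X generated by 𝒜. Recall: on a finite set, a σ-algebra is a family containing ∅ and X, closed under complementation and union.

Answer: σ(𝒜) = { {}, {A}, {B}, {A, B}, {C, D}, {E, F}, {A, C, D}, {A, E, F}, {B, C, D}, {B, E, F}, {A, B, C, D}, {A, B, E, F}, {C, D, E, F}, {A, C, D, E, F}, {B, C, D, E, F}, X }

Check:
Begin from { {}, {A, C, D}, {C, D, E, F}, {A, C, D, E, F}, X } (that is, 𝒜 plus ∅ and X).
Iteration 1: +3 →
  {B}  = complement {A, C, D, E, F}
  {A, B}  = complement {C, D, E, F}
  {B, E, F}  = complement {A, C, D}
  (now 8)
Iteration 2 (3 new):
  {A, B, C, D}  = {B} ∪ {A, C, D}
  {A, B, E, F}  = {B, E, F} ∪ {A, B}
  {B, C, D, E, F}  = {B} ∪ {C, D, E, F}
  (now 11)
Iteration 3 (3 new):
  {A}  = complement {B, C, D, E, F}
  {C, D}  = complement {A, B, E, F}
  {E, F}  = complement {A, B, C, D}
  (now 14)
Iteration 4 (2 new):
  {A, E, F}  = {E, F} ∪ {A}
  {B, C, D}  = {C, D} ∪ {B}
  (now 16)
After Iteration 5 the family is unchanged; done.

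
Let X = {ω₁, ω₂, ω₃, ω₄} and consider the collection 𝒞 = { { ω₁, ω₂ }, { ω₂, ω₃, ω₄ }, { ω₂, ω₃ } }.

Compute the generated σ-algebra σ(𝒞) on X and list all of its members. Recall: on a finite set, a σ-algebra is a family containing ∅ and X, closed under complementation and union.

Seed the family with 𝒞 together with ∅ and X: { {}, { ω₁, ω₂ }, { ω₂, ω₃ }, { ω₂, ω₃, ω₄ }, X }.
Iteration 1: 4 new —
  { ω₁ }  = complement { ω₂, ω₃, ω₄ }
  { ω₁, ω₄ }  = complement { ω₂, ω₃ }
  { ω₃, ω₄ }  = complement { ω₁, ω₂ }
  { ω₁, ω₂, ω₃ }  = { ω₂, ω₃ } ∪ { ω₁, ω₂ }
Iteration 2 adds 3:
  { ω₄ }  = complement { ω₁, ω₂, ω₃ }
  { ω₁, ω₂, ω₄ }  = { ω₁, ω₂ } ∪ { ω₁, ω₄ }
  { ω₁, ω₃, ω₄ }  = { ω₃, ω₄ } ∪ { ω₁, ω₄ }
Iteration 3 (2 new):
  { ω₂ }  = complement { ω₁, ω₃, ω₄ }
  { ω₃ }  = complement { ω₁, ω₂, ω₄ }
Iteration 4. New:
  { ω₁, ω₃ }  = { ω₃ } ∪ { ω₁ }
  { ω₂, ω₄ }  = { ω₄ } ∪ { ω₂ }
After Iteration 5 the family is unchanged; done.

Therefore σ(𝒞) = { {}, { ω₁ }, { ω₂ }, { ω₃ }, { ω₄ }, { ω₁, ω₂ }, { ω₁, ω₃ }, { ω₁, ω₄ }, { ω₂, ω₃ }, { ω₂, ω₄ }, { ω₃, ω₄ }, { ω₁, ω₂, ω₃ }, { ω₁, ω₂, ω₄ }, { ω₁, ω₃, ω₄ }, { ω₂, ω₃, ω₄ }, X } (|σ(𝒞)| = 16).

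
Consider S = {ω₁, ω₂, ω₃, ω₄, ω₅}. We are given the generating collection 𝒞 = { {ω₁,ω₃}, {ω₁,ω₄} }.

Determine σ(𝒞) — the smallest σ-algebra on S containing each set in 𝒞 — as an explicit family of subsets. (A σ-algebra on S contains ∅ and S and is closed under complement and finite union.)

|σ(𝒞)| = 16.  σ(𝒞) = { {}, {ω₁}, {ω₃}, {ω₄}, {ω₁,ω₃}, {ω₁,ω₄}, {ω₂,ω₅}, {ω₃,ω₄}, {ω₁,ω₂,ω₅}, {ω₁,ω₃,ω₄}, {ω₂,ω₃,ω₅}, {ω₂,ω₄,ω₅}, {ω₁,ω₂,ω₃,ω₅}, {ω₁,ω₂,ω₄,ω₅}, {ω₂,ω₃,ω₄,ω₅}, S }

Check:
Begin from { {}, {ω₁,ω₃}, {ω₁,ω₄}, S } (that is, 𝒞 plus ∅ and S).
Step 1. New:
  {ω₁,ω₃,ω₄}  = {ω₁,ω₃} ∪ {ω₁,ω₄}
  {ω₂,ω₃,ω₅}  = S∖{ω₁,ω₄}
  {ω₂,ω₄,ω₅}  = S∖{ω₁,ω₃}
Step 2: 4 new —
  {ω₂,ω₅}  = S∖{ω₁,ω₃,ω₄}
  {ω₁,ω₂,ω₃,ω₅}  = {ω₂,ω₃,ω₅} ∪ {ω₁,ω₃}
  {ω₁,ω₂,ω₄,ω₅}  = {ω₁,ω₄} ∪ {ω₂,ω₄,ω₅}
  {ω₂,ω₃,ω₄,ω₅}  = {ω₂,ω₃,ω₅} ∪ {ω₂,ω₄,ω₅}
Step 3: +3 →
  {ω₁}  = S∖{ω₂,ω₃,ω₄,ω₅}
  {ω₃}  = S∖{ω₁,ω₂,ω₄,ω₅}
  {ω₄}  = S∖{ω₁,ω₂,ω₃,ω₅}
Step 4: 2 new —
  {ω₃,ω₄}  = {ω₃} ∪ {ω₄}
  {ω₁,ω₂,ω₅}  = {ω₂,ω₅} ∪ {ω₁}
Step 5: no new sets; the family is a σ-algebra.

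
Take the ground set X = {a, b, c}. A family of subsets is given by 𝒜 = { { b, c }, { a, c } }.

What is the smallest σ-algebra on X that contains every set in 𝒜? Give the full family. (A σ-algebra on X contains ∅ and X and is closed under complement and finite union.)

σ(𝒜) = { {}, { a }, { b }, { c }, { a, b }, { a, c }, { b, c }, X }

Trace:
Seed the family with 𝒜 together with ∅ and X: { {}, { a, c }, { b, c }, X }.
Pass 1 (2 new):
  { a }  = ᶜ of { b, c }
  { b }  = ᶜ of { a, c }
Pass 2: 1 new —
  { a, b }  = { b } ∪ { a }
Pass 3: 1 new —
  { c }  = ᶜ of { a, b }
Pass 4: stable.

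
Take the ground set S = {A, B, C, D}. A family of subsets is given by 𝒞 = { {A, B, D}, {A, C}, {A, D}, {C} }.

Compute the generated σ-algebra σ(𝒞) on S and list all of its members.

Answer: σ(𝒞) = { ∅, {A}, {B}, {C}, {D}, {A, B}, {A, C}, {A, D}, {B, C}, {B, D}, {C, D}, {A, B, C}, {A, B, D}, {A, C, D}, {B, C, D}, S }

Check:
Take S₀ = 𝒞 ∪ {∅, S} = { ∅, {C}, {A, C}, {A, D}, {A, B, D}, S }.
Step 1: +3 →
  {B, C}  = {A, D}ᶜ
  {B, D}  = {A, C}ᶜ
  {A, C, D}  = {C} ∪ {A, D}
  (now 9)
Step 2 adds 3:
  {B}  = {A, C, D}ᶜ
  {A, B, C}  = {B, C} ∪ {A, C}
  {B, C, D}  = {C} ∪ {B, D}
  (now 12)
Step 3: 2 new —
  {A}  = {B, C, D}ᶜ
  {D}  = {A, B, C}ᶜ
  (now 14)
Step 4 adds 2:
  {A, B}  = {B} ∪ {A}
  {C, D}  = {C} ∪ {D}
  (now 16)
Step 5: already closed under ᶜ and ∪.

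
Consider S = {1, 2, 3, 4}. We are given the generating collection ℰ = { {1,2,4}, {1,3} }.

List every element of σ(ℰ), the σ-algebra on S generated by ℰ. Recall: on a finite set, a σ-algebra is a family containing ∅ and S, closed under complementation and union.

Begin from { {}, {1,3}, {1,2,4}, S } (that is, ℰ plus ∅ and S).
Pass 1: +2 →
  {3}  = complement {1,2,4}
  {2,4}  = complement {1,3}
  — 6 sets.
Pass 2 adds 1:
  {2,3,4}  = {3} ∪ {2,4}
  — 7 sets.
Pass 3 (1 new):
  {1}  = complement {2,3,4}
  — 8 sets.
Pass 4: already closed under ᶜ and ∪.

|σ(ℰ)| = 8.  σ(ℰ) = { {}, {1}, {3}, {1,3}, {2,4}, {1,2,4}, {2,3,4}, S }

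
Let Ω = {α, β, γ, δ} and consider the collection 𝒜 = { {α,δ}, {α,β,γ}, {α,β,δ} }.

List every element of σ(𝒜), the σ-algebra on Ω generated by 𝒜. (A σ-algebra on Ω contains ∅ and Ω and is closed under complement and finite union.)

Initial family (5 sets): { ∅, {α,δ}, {α,β,γ}, {α,β,δ}, Ω }.
Pass 1 (3 new):
  {γ}  = Ω∖{α,β,δ}
  {δ}  = Ω∖{α,β,γ}
  {β,γ}  = Ω∖{α,δ}
Pass 2: +3 →
  {γ,δ}  = {δ} ∪ {γ}
  {α,γ,δ}  = {γ} ∪ {α,δ}
  {β,γ,δ}  = {δ} ∪ {β,γ}
Pass 3 adds 3:
  {α}  = Ω∖{β,γ,δ}
  {β}  = Ω∖{α,γ,δ}
  {α,β}  = Ω∖{γ,δ}
Pass 4 (2 new):
  {α,γ}  = {γ} ∪ {α}
  {β,δ}  = {δ} ∪ {β}
Pass 5: stable.

|σ(𝒜)| = 16.  σ(𝒜) = { ∅, {α}, {β}, {γ}, {δ}, {α,β}, {α,γ}, {α,δ}, {β,γ}, {β,δ}, {γ,δ}, {α,β,γ}, {α,β,δ}, {α,γ,δ}, {β,γ,δ}, Ω }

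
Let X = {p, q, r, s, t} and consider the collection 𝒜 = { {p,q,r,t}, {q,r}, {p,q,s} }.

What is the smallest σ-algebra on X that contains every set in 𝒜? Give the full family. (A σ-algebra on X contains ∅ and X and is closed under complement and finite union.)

Start: 𝒜 ∪ {∅, X} = { {}, {q,r}, {p,q,s}, {p,q,r,t}, X }.
Round 1. New:
  {s}  = complement {p,q,r,t}
  {r,t}  = complement {p,q,s}
  {p,s,t}  = complement {q,r}
  {p,q,r,s}  = {q,r} ∪ {p,q,s}
  (now 9)
Round 2. New:
  {t}  = complement {p,q,r,s}
  {q,r,s}  = {q,r} ∪ {s}
  {q,r,t}  = {q,r} ∪ {r,t}
  {r,s,t}  = {s} ∪ {r,t}
  {p,q,s,t}  = {p,s,t} ∪ {p,q,s}
  {p,r,s,t}  = {p,s,t} ∪ {r,t}
  (now 15)
Round 3: 7 new —
  {q}  = complement {p,r,s,t}
  {r}  = complement {p,q,s,t}
  {p,q}  = complement {r,s,t}
  {p,s}  = complement {q,r,t}
  {p,t}  = complement {q,r,s}
  {s,t}  = {s} ∪ {t}
  {q,r,s,t}  = {r,s,t} ∪ {q,r,t}
  (now 22)
Round 4 (9 new):
  {p}  = complement {q,r,s,t}
  {q,s}  = {q} ∪ {s}
  {q,t}  = {q} ∪ {t}
  {r,s}  = {r} ∪ {s}
  {p,q,r}  = complement {s,t}
  {p,q,t}  = {q} ∪ {p,t}
  {p,r,s}  = {p,s} ∪ {r}
  {p,r,t}  = {p,t} ∪ {r,t}
  {q,s,t}  = {q} ∪ {s,t}
  (now 31)
Round 5 adds 1:
  {p,r}  = complement {q,s,t}
  (now 32)
Round 6: stable.

|σ(𝒜)| = 32.  σ(𝒜) = { {}, {p}, {q}, {r}, {s}, {t}, {p,q}, {p,r}, {p,s}, {p,t}, {q,r}, {q,s}, {q,t}, {r,s}, {r,t}, {s,t}, {p,q,r}, {p,q,s}, {p,q,t}, {p,r,s}, {p,r,t}, {p,s,t}, {q,r,s}, {q,r,t}, {q,s,t}, {r,s,t}, {p,q,r,s}, {p,q,r,t}, {p,q,s,t}, {p,r,s,t}, {q,r,s,t}, X }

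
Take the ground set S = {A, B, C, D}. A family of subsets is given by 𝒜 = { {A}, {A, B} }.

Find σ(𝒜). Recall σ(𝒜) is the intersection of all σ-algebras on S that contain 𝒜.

σ(𝒜) (8 sets): { {}, {A}, {B}, {A, B}, {C, D}, {A, C, D}, {B, C, D}, S }

Check:
Start: 𝒜 ∪ {∅, S} = { {}, {A}, {A, B}, S }.
Round 1: 2 new —
  {C, D}  = complement {A, B}
  {B, C, D}  = complement {A}
  [6 total]
Round 2 adds 1:
  {A, C, D}  = {C, D} ∪ {A}
  [7 total]
Round 3 adds 1:
  {B}  = complement {A, C, D}
  [8 total]
After Round 4 the family is unchanged; done.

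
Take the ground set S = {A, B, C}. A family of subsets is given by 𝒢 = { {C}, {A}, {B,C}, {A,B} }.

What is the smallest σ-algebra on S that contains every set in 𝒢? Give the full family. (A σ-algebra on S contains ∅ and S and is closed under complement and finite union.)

Initial family (6 sets): { ∅, {A}, {C}, {A,B}, {B,C}, S }.
Pass 1. New:
  {A,C}  = {C} ∪ {A}
  [7 total]
Pass 2: 1 new —
  {B}  = complement {A,C}
  [8 total]
Pass 3 adds nothing — fixpoint reached.

Hence σ(𝒢) has 8 members: { ∅, {A}, {B}, {C}, {A,B}, {A,C}, {B,C}, S }.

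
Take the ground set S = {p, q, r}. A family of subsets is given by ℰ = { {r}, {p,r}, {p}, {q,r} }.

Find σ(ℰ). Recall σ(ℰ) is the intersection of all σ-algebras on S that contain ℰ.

σ(ℰ) (8 sets): { {}, {p}, {q}, {r}, {p,q}, {p,r}, {q,r}, S }

Working:
Begin from { {}, {p}, {r}, {p,r}, {q,r}, S } (that is, ℰ plus ∅ and S).
Pass 1: +2 →
  {q}  = S∖{p,r}
  {p,q}  = S∖{r}
  — 8 sets.
Pass 2: already closed under ᶜ and ∪.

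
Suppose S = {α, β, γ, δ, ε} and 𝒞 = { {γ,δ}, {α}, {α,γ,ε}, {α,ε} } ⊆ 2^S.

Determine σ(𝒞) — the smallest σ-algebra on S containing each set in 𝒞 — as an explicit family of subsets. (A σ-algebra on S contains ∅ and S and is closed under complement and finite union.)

Take S₀ = 𝒞 ∪ {∅, S} = { {}, {α}, {α,ε}, {γ,δ}, {α,γ,ε}, S }.
Pass 1 (6 new):
  {β,δ}  = ᶜ of {α,γ,ε}
  {α,β,ε}  = ᶜ of {γ,δ}
  {α,γ,δ}  = {γ,δ} ∪ {α}
  {β,γ,δ}  = ᶜ of {α,ε}
  {α,γ,δ,ε}  = {γ,δ} ∪ {α,ε}
  {β,γ,δ,ε}  = ᶜ of {α}
  (now 12)
Pass 2 (6 new):
  {β}  = ᶜ of {α,γ,δ,ε}
  {β,ε}  = ᶜ of {α,γ,δ}
  {α,β,δ}  = {β,δ} ∪ {α}
  {α,β,γ,δ}  = {α,γ,δ} ∪ {β,γ,δ}
  {α,β,γ,ε}  = {α,γ,ε} ∪ {α,β,ε}
  {α,β,δ,ε}  = {α,β,ε} ∪ {β,δ}
  (now 18)
Pass 3 (6 new):
  {γ}  = ᶜ of {α,β,δ,ε}
  {δ}  = ᶜ of {α,β,γ,ε}
  {ε}  = ᶜ of {α,β,γ,δ}
  {α,β}  = {β} ∪ {α}
  {γ,ε}  = ᶜ of {α,β,δ}
  {β,δ,ε}  = {β,ε} ∪ {β,δ}
  (now 24)
Pass 4: +8 →
  {α,γ}  = ᶜ of {β,δ,ε}
  {α,δ}  = {δ} ∪ {α}
  {β,γ}  = {β} ∪ {γ}
  {δ,ε}  = {ε} ∪ {δ}
  {α,β,γ}  = {α,β} ∪ {γ}
  {α,δ,ε}  = {α,ε} ∪ {δ}
  {β,γ,ε}  = {β,ε} ∪ {γ}
  {γ,δ,ε}  = ᶜ of {α,β}
  (now 32)
After Pass 5 the family is unchanged; done.

Hence σ(𝒞) has 32 members: { {}, {α}, {β}, {γ}, {δ}, {ε}, {α,β}, {α,γ}, {α,δ}, {α,ε}, {β,γ}, {β,δ}, {β,ε}, {γ,δ}, {γ,ε}, {δ,ε}, {α,β,γ}, {α,β,δ}, {α,β,ε}, {α,γ,δ}, {α,γ,ε}, {α,δ,ε}, {β,γ,δ}, {β,γ,ε}, {β,δ,ε}, {γ,δ,ε}, {α,β,γ,δ}, {α,β,γ,ε}, {α,β,δ,ε}, {α,γ,δ,ε}, {β,γ,δ,ε}, S }.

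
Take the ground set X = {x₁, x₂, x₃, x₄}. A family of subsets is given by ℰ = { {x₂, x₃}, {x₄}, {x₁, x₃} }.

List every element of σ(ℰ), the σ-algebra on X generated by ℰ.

σ(ℰ) (16 sets): { {}, {x₁}, {x₂}, {x₃}, {x₄}, {x₁, x₂}, {x₁, x₃}, {x₁, x₄}, {x₂, x₃}, {x₂, x₄}, {x₃, x₄}, {x₁, x₂, x₃}, {x₁, x₂, x₄}, {x₁, x₃, x₄}, {x₂, x₃, x₄}, X }

Derivation:
Seed the family with ℰ together with ∅ and X: { {}, {x₄}, {x₁, x₃}, {x₂, x₃}, X }.
Step 1 (5 new):
  {x₁, x₄}  = complement {x₂, x₃}
  {x₂, x₄}  = complement {x₁, x₃}
  {x₁, x₂, x₃}  = complement {x₄}
  {x₁, x₃, x₄}  = {x₁, x₃} ∪ {x₄}
  {x₂, x₃, x₄}  = {x₂, x₃} ∪ {x₄}
Step 2 adds 3:
  {x₁}  = complement {x₂, x₃, x₄}
  {x₂}  = complement {x₁, x₃, x₄}
  {x₁, x₂, x₄}  = {x₁, x₄} ∪ {x₂, x₄}
Step 3 adds 2:
  {x₃}  = complement {x₁, x₂, x₄}
  {x₁, x₂}  = {x₂} ∪ {x₁}
Step 4. New:
  {x₃, x₄}  = complement {x₁, x₂}
Step 5: no new sets; the family is a σ-algebra.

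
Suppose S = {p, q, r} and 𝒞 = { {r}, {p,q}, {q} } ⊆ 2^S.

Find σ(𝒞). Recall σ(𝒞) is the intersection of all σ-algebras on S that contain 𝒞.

σ(𝒞) (8 sets): { {}, {p}, {q}, {r}, {p,q}, {p,r}, {q,r}, S }

Trace:
Take S₀ = 𝒞 ∪ {∅, S} = { {}, {q}, {r}, {p,q}, S }.
Round 1 adds 2:
  {p,r}  = {q}ᶜ
  {q,r}  = {r} ∪ {q}
  [7 total]
Round 2 (1 new):
  {p}  = {q,r}ᶜ
  [8 total]
Round 3: no new sets; the family is a σ-algebra.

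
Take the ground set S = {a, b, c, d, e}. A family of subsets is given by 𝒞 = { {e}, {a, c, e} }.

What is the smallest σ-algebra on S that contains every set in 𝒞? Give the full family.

Seed the family with 𝒞 together with ∅ and S: { {}, {e}, {a, c, e}, S }.
Iteration 1: 2 new —
  {b, d}  = ᶜ of {a, c, e}
  {a, b, c, d}  = ᶜ of {e}
  |family| = 6
Iteration 2 adds 1:
  {b, d, e}  = {b, d} ∪ {e}
  |family| = 7
Iteration 3: +1 →
  {a, c}  = ᶜ of {b, d, e}
  |family| = 8
Iteration 4: no new sets; the family is a σ-algebra.

Therefore σ(𝒞) = { {}, {e}, {a, c}, {b, d}, {a, c, e}, {b, d, e}, {a, b, c, d}, S } (|σ(𝒞)| = 8).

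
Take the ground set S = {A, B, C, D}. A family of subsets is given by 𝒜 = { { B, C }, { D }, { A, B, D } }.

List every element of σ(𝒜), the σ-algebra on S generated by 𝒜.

Answer: σ(𝒜) = { {  }, { A }, { B }, { C }, { D }, { A, B }, { A, C }, { A, D }, { B, C }, { B, D }, { C, D }, { A, B, C }, { A, B, D }, { A, C, D }, { B, C, D }, S }

Trace:
Begin from { {  }, { D }, { B, C }, { A, B, D }, S } (that is, 𝒜 plus ∅ and S).
Iteration 1 adds 4:
  { C }  = { A, B, D }ᶜ
  { A, D }  = { B, C }ᶜ
  { A, B, C }  = { D }ᶜ
  { B, C, D }  = { B, C } ∪ { D }
  — 9 sets.
Iteration 2. New:
  { A }  = { B, C, D }ᶜ
  { C, D }  = { C } ∪ { D }
  { A, C, D }  = { C } ∪ { A, D }
  — 12 sets.
Iteration 3: +3 →
  { B }  = { A, C, D }ᶜ
  { A, B }  = { C, D }ᶜ
  { A, C }  = { C } ∪ { A }
  — 15 sets.
Iteration 4 (1 new):
  { B, D }  = { A, C }ᶜ
  — 16 sets.
Iteration 5: no new sets; the family is a σ-algebra.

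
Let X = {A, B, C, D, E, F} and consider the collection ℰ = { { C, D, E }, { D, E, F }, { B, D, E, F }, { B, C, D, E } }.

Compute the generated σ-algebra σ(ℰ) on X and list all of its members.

σ(ℰ) (32 sets): { {}, { A }, { B }, { C }, { F }, { A, B }, { A, C }, { A, F }, { B, C }, { B, F }, { C, F }, { D, E }, { A, B, C }, { A, B, F }, { A, C, F }, { A, D, E }, { B, C, F }, { B, D, E }, { C, D, E }, { D, E, F }, { A, B, C, F }, { A, B, D, E }, { A, C, D, E }, { A, D, E, F }, { B, C, D, E }, { B, D, E, F }, { C, D, E, F }, { A, B, C, D, E }, { A, B, D, E, F }, { A, C, D, E, F }, { B, C, D, E, F }, X }

Derivation:
Take S₀ = ℰ ∪ {∅, X} = { {}, { C, D, E }, { D, E, F }, { B, C, D, E }, { B, D, E, F }, X }.
Iteration 1: +6 →
  { A, C }  = X∖{ B, D, E, F }
  { A, F }  = X∖{ B, C, D, E }
  { A, B, C }  = X∖{ D, E, F }
  { A, B, F }  = X∖{ C, D, E }
  { C, D, E, F }  = { C, D, E } ∪ { D, E, F }
  { B, C, D, E, F }  = { C, D, E } ∪ { B, D, E, F }
  (now 12)
Iteration 2. New:
  { A }  = X∖{ B, C, D, E, F }
  { A, B }  = X∖{ C, D, E, F }
  { A, C, F }  = { A, F } ∪ { A, C }
  { A, B, C, F }  = { A, B, C } ∪ { A, F }
  { A, C, D, E }  = { C, D, E } ∪ { A, C }
  { A, D, E, F }  = { A, F } ∪ { D, E, F }
  { A, B, C, D, E }  = { C, D, E } ∪ { A, B, C }
  { A, B, D, E, F }  = { A, F } ∪ { B, D, E, F }
  { A, C, D, E, F }  = { C, D, E } ∪ { A, F }
  (now 21)
Iteration 3 adds 7:
  { B }  = X∖{ A, C, D, E, F }
  { C }  = X∖{ A, B, D, E, F }
  { F }  = X∖{ A, B, C, D, E }
  { B, C }  = X∖{ A, D, E, F }
  { B, F }  = X∖{ A, C, D, E }
  { D, E }  = X∖{ A, B, C, F }
  { B, D, E }  = X∖{ A, C, F }
  (now 28)
Iteration 4. New:
  { C, F }  = { F } ∪ { C }
  { A, D, E }  = { D, E } ∪ { A }
  { B, C, F }  = { B, F } ∪ { C }
  { A, B, D, E }  = { A, B } ∪ { D, E }
  (now 32)
Iteration 5: already closed under ᶜ and ∪.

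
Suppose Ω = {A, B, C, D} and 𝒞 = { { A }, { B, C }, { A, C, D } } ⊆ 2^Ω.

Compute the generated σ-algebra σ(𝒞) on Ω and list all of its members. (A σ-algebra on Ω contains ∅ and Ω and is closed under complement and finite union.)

Take S₀ = 𝒞 ∪ {∅, Ω} = { {  }, { A }, { B, C }, { A, C, D }, Ω }.
Round 1 adds 4:
  { B }  = { A, C, D }ᶜ
  { A, D }  = { B, C }ᶜ
  { A, B, C }  = { B, C } ∪ { A }
  { B, C, D }  = { A }ᶜ
Round 2. New:
  { D }  = { A, B, C }ᶜ
  { A, B }  = { B } ∪ { A }
  { A, B, D }  = { B } ∪ { A, D }
Round 3: 3 new —
  { C }  = { A, B, D }ᶜ
  { B, D }  = { D } ∪ { B }
  { C, D }  = { A, B }ᶜ
Round 4. New:
  { A, C }  = { B, D }ᶜ
Round 5: closed — nothing new.

σ(𝒞) = { {  }, { A }, { B }, { C }, { D }, { A, B }, { A, C }, { A, D }, { B, C }, { B, D }, { C, D }, { A, B, C }, { A, B, D }, { A, C, D }, { B, C, D }, Ω }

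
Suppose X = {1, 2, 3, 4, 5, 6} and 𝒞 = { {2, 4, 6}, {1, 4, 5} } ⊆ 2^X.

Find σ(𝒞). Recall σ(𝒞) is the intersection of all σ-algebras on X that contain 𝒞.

Initial family (4 sets): { ∅, {1, 4, 5}, {2, 4, 6}, X }.
Iteration 1 (3 new):
  {1, 3, 5}  = X∖{2, 4, 6}
  {2, 3, 6}  = X∖{1, 4, 5}
  {1, 2, 4, 5, 6}  = {2, 4, 6} ∪ {1, 4, 5}
  |family| = 7
Iteration 2 (4 new):
  {3}  = X∖{1, 2, 4, 5, 6}
  {1, 3, 4, 5}  = {1, 4, 5} ∪ {1, 3, 5}
  {2, 3, 4, 6}  = {2, 4, 6} ∪ {2, 3, 6}
  {1, 2, 3, 5, 6}  = {2, 3, 6} ∪ {1, 3, 5}
  |family| = 11
Iteration 3 (3 new):
  {4}  = X∖{1, 2, 3, 5, 6}
  {1, 5}  = X∖{2, 3, 4, 6}
  {2, 6}  = X∖{1, 3, 4, 5}
  |family| = 14
Iteration 4 adds 2:
  {3, 4}  = {3} ∪ {4}
  {1, 2, 5, 6}  = {1, 5} ∪ {2, 6}
  |family| = 16
Iteration 5 adds nothing — fixpoint reached.

σ(𝒞) = { ∅, {3}, {4}, {1, 5}, {2, 6}, {3, 4}, {1, 3, 5}, {1, 4, 5}, {2, 3, 6}, {2, 4, 6}, {1, 2, 5, 6}, {1, 3, 4, 5}, {2, 3, 4, 6}, {1, 2, 3, 5, 6}, {1, 2, 4, 5, 6}, X }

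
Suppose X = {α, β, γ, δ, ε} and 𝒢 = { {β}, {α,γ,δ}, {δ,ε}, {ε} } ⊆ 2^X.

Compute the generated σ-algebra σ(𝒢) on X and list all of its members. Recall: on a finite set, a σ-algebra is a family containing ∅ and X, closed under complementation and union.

σ(𝒢) (16 sets): { {}, {β}, {δ}, {ε}, {α,γ}, {β,δ}, {β,ε}, {δ,ε}, {α,β,γ}, {α,γ,δ}, {α,γ,ε}, {β,δ,ε}, {α,β,γ,δ}, {α,β,γ,ε}, {α,γ,δ,ε}, X }

Working:
Seed the family with 𝒢 together with ∅ and X: { {}, {β}, {ε}, {δ,ε}, {α,γ,δ}, X }.
Pass 1: +5 →
  {β,ε}  = X∖{α,γ,δ}
  {α,β,γ}  = X∖{δ,ε}
  {β,δ,ε}  = {δ,ε} ∪ {β}
  {α,β,γ,δ}  = X∖{ε}
  {α,γ,δ,ε}  = X∖{β}
  (now 11)
Pass 2: 2 new —
  {α,γ}  = X∖{β,δ,ε}
  {α,β,γ,ε}  = {β,ε} ∪ {α,β,γ}
  (now 13)
Pass 3. New:
  {δ}  = X∖{α,β,γ,ε}
  {α,γ,ε}  = {α,γ} ∪ {ε}
  (now 15)
Pass 4. New:
  {β,δ}  = X∖{α,γ,ε}
  (now 16)
Pass 5 adds nothing — fixpoint reached.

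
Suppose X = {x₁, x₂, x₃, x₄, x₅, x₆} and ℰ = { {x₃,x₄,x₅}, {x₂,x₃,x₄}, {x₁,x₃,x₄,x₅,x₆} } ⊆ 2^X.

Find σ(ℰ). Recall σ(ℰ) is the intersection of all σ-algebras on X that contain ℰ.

Answer: σ(ℰ) = { ∅, {x₂}, {x₅}, {x₁,x₆}, {x₂,x₅}, {x₃,x₄}, {x₁,x₂,x₆}, {x₁,x₅,x₆}, {x₂,x₃,x₄}, {x₃,x₄,x₅}, {x₁,x₂,x₅,x₆}, {x₁,x₃,x₄,x₆}, {x₂,x₃,x₄,x₅}, {x₁,x₂,x₃,x₄,x₆}, {x₁,x₃,x₄,x₅,x₆}, X }

Trace:
Seed the family with ℰ together with ∅ and X: { ∅, {x₂,x₃,x₄}, {x₃,x₄,x₅}, {x₁,x₃,x₄,x₅,x₆}, X }.
Step 1: 4 new —
  {x₂}  = {x₁,x₃,x₄,x₅,x₆}ᶜ
  {x₁,x₂,x₆}  = {x₃,x₄,x₅}ᶜ
  {x₁,x₅,x₆}  = {x₂,x₃,x₄}ᶜ
  {x₂,x₃,x₄,x₅}  = {x₃,x₄,x₅} ∪ {x₂,x₃,x₄}
  [9 total]
Step 2 adds 3:
  {x₁,x₆}  = {x₂,x₃,x₄,x₅}ᶜ
  {x₁,x₂,x₅,x₆}  = {x₂} ∪ {x₁,x₅,x₆}
  {x₁,x₂,x₃,x₄,x₆}  = {x₂,x₃,x₄} ∪ {x₁,x₂,x₆}
  [12 total]
Step 3 (2 new):
  {x₅}  = {x₁,x₂,x₃,x₄,x₆}ᶜ
  {x₃,x₄}  = {x₁,x₂,x₅,x₆}ᶜ
  [14 total]
Step 4: +2 →
  {x₂,x₅}  = {x₂} ∪ {x₅}
  {x₁,x₃,x₄,x₆}  = {x₃,x₄} ∪ {x₁,x₆}
  [16 total]
Step 5: stable.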